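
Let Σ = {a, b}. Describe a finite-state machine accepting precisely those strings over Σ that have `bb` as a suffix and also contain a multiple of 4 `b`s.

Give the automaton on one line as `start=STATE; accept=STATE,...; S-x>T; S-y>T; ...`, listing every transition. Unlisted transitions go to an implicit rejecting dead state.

Handle the two conditions separately and then intersect. One (3 states) tracks how much of the suffix `bb` has currently been matched; the other (4 states) tracks the count of `b`s modulo 4. Each combined state is a pair, one component from each; accept when both components accept. Equivalent product states are then merged.
A 6-state machine:
        a   b  
>  s0   s0  s1 
   s1   s1  s2 
   s2   s2  s3 
   s3   s4  s5 
   s4   s4  s0 
 * s5   s0  s1 
(> = start, * = accepting)

start=s0; accept=s5; s0-a>s0; s0-b>s1; s1-a>s1; s1-b>s2; s2-a>s2; s2-b>s3; s3-a>s4; s3-b>s5; s4-a>s4; s4-b>s0; s5-a>s0; s5-b>s1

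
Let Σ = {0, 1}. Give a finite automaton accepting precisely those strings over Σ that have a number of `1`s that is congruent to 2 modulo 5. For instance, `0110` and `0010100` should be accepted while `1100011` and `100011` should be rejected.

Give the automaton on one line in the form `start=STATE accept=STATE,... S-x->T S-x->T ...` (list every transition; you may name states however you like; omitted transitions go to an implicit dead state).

start=S0 accept=S2 S0-0->S0 S0-1->S1 S1-0->S1 S1-1->S2 S2-0->S2 S2-1->S3 S3-0->S3 S3-1->S4 S4-0->S4 S4-1->S0

Keep the running count of `1`s modulo 5: each `1` advances along the cycle S0 → S1 → S2 → S3 → S4 → S0 while other symbols loop. Accept at S2.
5 states suffice.
        0   1  
>  S0   S0  S1 
   S1   S1  S2 
 * S2   S2  S3 
   S3   S3  S4 
   S4   S4  S0 
(> = start, * = accepting)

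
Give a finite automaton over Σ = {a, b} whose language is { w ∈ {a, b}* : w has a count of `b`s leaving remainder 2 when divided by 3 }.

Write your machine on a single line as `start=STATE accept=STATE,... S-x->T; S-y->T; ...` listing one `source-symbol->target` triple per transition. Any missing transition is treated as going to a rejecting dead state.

Keep the running count of `b`s modulo 3: each `b` advances along the cycle q0 → q1 → q2 → q0 while other symbols loop. Accept at q2.
With 3 states:
        a   b  
>  q0   q0  q1 
   q1   q1  q2 
 * q2   q2  q0 
(> = start, * = accepting)

start=q0; accept=q2; q0-a->q0; q0-b->q1; q1-a->q1; q1-b->q2; q2-a->q2; q2-b->q0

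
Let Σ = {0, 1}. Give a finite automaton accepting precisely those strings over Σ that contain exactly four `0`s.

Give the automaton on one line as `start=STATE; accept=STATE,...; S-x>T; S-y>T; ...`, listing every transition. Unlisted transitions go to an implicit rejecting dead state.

start=S0; accept=S4; S0-0>S1; S0-1>S0; S1-0>S2; S1-1>S1; S2-0>S3; S2-1>S2; S3-0>S4; S3-1>S3; S4-0>S5; S4-1>S4; S5-0>S5; S5-1>S5

Count `0`s, saturating at 5: states S0 through S4 mean 0 through 4 `0`s seen; S5 means more than 4. Each `0` increments (capped at S5); other symbols loop. Accept from {S4}.
With 6 states:
        0   1  
>  S0   S1  S0 
   S1   S2  S1 
   S2   S3  S2 
   S3   S4  S3 
 * S4   S5  S4 
   S5   S5  S5 
(> = start, * = accepting)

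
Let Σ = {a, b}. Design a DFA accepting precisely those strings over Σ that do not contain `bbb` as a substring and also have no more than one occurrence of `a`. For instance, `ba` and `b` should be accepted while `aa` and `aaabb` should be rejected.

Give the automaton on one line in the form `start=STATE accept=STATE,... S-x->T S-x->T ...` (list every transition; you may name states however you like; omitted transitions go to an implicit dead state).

start=s0 accept=s0,s1,s2,s4,s5,s6 s0-a->s1 s0-b->s2 s1-a->s3 s1-b->s4 s2-a->s1 s2-b->s5 s3-a->s3 s3-b->s3 s4-a->s3 s4-b->s6 s5-a->s1 s5-b->s3 s6-a->s3 s6-b->s3

Run two small machines in parallel and take their product. The first has 4 states tracking partial matches of the forbidden pattern `bbb`; the second has 3 states tracking the count of `a`s, saturating at 2. A product state is a pair (one from each), accepting exactly when both do. Equivalent product states are then merged.
A 7-state machine:
        a   b  
>* s0   s1  s2 
 * s1   s3  s4 
 * s2   s1  s5 
   s3   s3  s3 
 * s4   s3  s6 
 * s5   s1  s3 
 * s6   s3  s3 
(> = start, * = accepting)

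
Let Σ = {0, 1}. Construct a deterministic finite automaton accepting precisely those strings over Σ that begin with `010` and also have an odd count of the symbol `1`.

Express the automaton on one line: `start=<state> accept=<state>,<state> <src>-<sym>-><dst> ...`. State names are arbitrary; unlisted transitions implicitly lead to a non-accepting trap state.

start=s0 accept=s5 s0-0->s1 s0-1->s2 s1-0->s3 s1-1->s4 s2-0->s2 s2-1->s3 s3-0->s3 s3-1->s2 s4-0->s5 s4-1->s3 s5-0->s5 s5-1->s6 s6-0->s6 s6-1->s5

Build one automaton per condition and run them in lockstep. The first has 5 states tracking whether the input so far still matches the prefix `010`; the second has 2 states tracking the count of `1`s modulo 2. A product state is a pair (one from each), accepting exactly when both do.
A 7-state machine:
        0   1  
>  s0   s1  s2 
   s1   s3  s4 
   s2   s2  s3 
   s3   s3  s2 
   s4   s5  s3 
 * s5   s5  s6 
   s6   s6  s5 
(> = start, * = accepting)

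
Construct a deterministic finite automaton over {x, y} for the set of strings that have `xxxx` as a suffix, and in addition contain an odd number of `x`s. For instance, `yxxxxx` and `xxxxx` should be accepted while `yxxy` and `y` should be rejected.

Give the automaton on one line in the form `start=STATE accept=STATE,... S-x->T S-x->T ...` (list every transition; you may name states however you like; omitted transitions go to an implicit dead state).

start=s0 accept=s5 s0-x->s1 s0-y->s0 s1-x->s2 s1-y->s1 s2-x->s3 s2-y->s0 s3-x->s4 s3-y->s1 s4-x->s5 s4-y->s0 s5-x->s4 s5-y->s1

Handle the two conditions separately and then intersect. The first has 5 states tracking how much of the suffix `xxxx` has currently been matched; the second has 2 states tracking the count of `x`s modulo 2. A product state is a pair (one from each), accepting exactly when both do. Equivalent product states are then merged.
6 states suffice.
        x   y  
>  s0   s1  s0 
   s1   s2  s1 
   s2   s3  s0 
   s3   s4  s1 
   s4   s5  s0 
 * s5   s4  s1 
(> = start, * = accepting)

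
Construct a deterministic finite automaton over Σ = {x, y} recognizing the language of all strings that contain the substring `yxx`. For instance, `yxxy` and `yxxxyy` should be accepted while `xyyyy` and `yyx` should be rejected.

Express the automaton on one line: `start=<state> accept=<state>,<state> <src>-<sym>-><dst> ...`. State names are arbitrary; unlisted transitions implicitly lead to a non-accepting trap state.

start=A accept=D A-x->A A-y->B B-x->C B-y->B C-x->D C-y->B D-x->D D-y->D

Track how much of `yxx` has been matched so far: state A is no progress, D is the absorbing accept state reached once `yxx` has occurred. Intermediate states record partial matches; on a mismatch, fall back to the longest reusable overlap.
       x  y 
>  A   A  B 
   B   C  B 
   C   D  B 
 * D   D  D 
(> = start, * = accepting)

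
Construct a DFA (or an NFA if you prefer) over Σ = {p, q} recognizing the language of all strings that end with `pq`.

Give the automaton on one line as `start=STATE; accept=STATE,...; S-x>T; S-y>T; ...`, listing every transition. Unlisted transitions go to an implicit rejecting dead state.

Let each state record the length of the longest suffix of the input read so far that is also a prefix of `pq`. B means the last symbol is `p`; C means the last 2 symbols are `pq`. Accept only at C, where the string currently ends in `pq`.
3 states suffice.
       p  q 
>  A   B  A 
   B   B  C 
 * C   B  A 
(> = start, * = accepting)

start=A; accept=C; A-p>B; A-q>A; B-p>B; B-q>C; C-p>B; C-q>A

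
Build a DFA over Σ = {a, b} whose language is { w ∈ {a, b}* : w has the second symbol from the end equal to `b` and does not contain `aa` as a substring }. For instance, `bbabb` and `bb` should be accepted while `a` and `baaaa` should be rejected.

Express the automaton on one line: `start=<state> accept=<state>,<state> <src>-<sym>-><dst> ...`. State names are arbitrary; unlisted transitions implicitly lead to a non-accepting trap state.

start=S0 accept=S4,S5 S0-a->S1 S0-b->S2 S1-a->S3 S1-b->S2 S2-a->S4 S2-b->S5 S3-a->S3 S3-b->S3 S4-a->S3 S4-b->S2 S5-a->S4 S5-b->S5

Build one automaton per condition and run them in lockstep. One (7 states) tracks the last 2 symbols read; the other (3 states) tracks partial matches of the forbidden pattern `aa`. Each combined state is a pair, one component from each; accept when both components accept. After merging equivalent states the machine shrinks.
6 states suffice.
        a   b  
>  S0   S1  S2 
   S1   S3  S2 
   S2   S4  S5 
   S3   S3  S3 
 * S4   S3  S2 
 * S5   S4  S5 
(> = start, * = accepting)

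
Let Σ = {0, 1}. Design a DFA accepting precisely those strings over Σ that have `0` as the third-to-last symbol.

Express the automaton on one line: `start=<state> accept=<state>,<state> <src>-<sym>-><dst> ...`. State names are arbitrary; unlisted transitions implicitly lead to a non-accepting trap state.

start=s0 accept=s7,s8,s9,s10 s0-0->s1 s0-1->s2 s1-0->s3 s1-1->s4 s2-0->s5 s2-1->s6 s3-0->s7 s3-1->s8 s4-0->s9 s4-1->s10 s5-0->s11 s5-1->s12 s6-0->s13 s6-1->s14 s7-0->s7 s7-1->s8 s8-0->s9 s8-1->s10 s9-0->s11 s9-1->s12 s10-0->s13 s10-1->s14 s11-0->s7 s11-1->s8 s12-0->s9 s12-1->s10 s13-0->s11 s13-1->s12 s14-0->s13 s14-1->s14

A DFA must remember the last 3 symbols (since which symbol is third-to-last isn't known until the input ends). Use one state per possible window of the last ≤3 symbols; accept from those whose window starts with `0`.
15 states suffice.
          0    1  
>  s0     s1   s2 
   s1     s3   s4 
   s2     s5   s6 
   s3     s7   s8 
   s4     s9  s10 
   s5    s11  s12 
   s6    s13  s14 
 * s7     s7   s8 
 * s8     s9  s10 
 * s9    s11  s12 
 * s10   s13  s14 
   s11    s7   s8 
   s12    s9  s10 
   s13   s11  s12 
   s14   s13  s14 
(> = start, * = accepting)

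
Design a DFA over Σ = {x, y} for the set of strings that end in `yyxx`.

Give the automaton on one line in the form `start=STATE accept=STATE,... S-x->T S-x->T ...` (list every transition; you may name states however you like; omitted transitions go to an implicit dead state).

start=q0 accept=q4 q0-x->q0 q0-y->q1 q1-x->q0 q1-y->q2 q2-x->q3 q2-y->q2 q3-x->q4 q3-y->q1 q4-x->q0 q4-y->q1

Remember how much of `yyxx` the current input suffix matches. State q0 means no match yet; q1 means the last symbol is `y`; q2 means the last 2 symbols are `yy`; q3 means the last 3 symbols are `yyx`; q4 means the last 4 symbols are `yyxx`. Only q4 accepts. On a mismatch, fall back to the longest proper suffix that is still a prefix of `yyxx`.
        x   y  
>  q0   q0  q1 
   q1   q0  q2 
   q2   q3  q2 
   q3   q4  q1 
 * q4   q0  q1 
(> = start, * = accepting)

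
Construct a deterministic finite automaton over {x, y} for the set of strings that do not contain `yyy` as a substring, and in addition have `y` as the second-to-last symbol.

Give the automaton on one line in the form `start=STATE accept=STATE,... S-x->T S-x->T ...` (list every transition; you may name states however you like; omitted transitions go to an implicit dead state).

start=S0 accept=S5,S6 S0-x->S1 S0-y->S2 S1-x->S3 S1-y->S4 S2-x->S5 S2-y->S6 S3-x->S3 S3-y->S4 S4-x->S5 S4-y->S6 S5-x->S3 S5-y->S4 S6-x->S5 S6-y->S7 S7-x->S8 S7-y->S7 S8-x->S9 S8-y->S10 S9-x->S9 S9-y->S10 S10-x->S8 S10-y->S7

Build one automaton per condition and run them in lockstep. One (4 states) tracks partial matches of the forbidden pattern `yyy`; the other (7 states) tracks the last 2 symbols read. Each combined state is a pair, one component from each; accept when both components accept.
11 states suffice.
          x    y  
>  S0     S1   S2 
   S1     S3   S4 
   S2     S5   S6 
   S3     S3   S4 
   S4     S5   S6 
 * S5     S3   S4 
 * S6     S5   S7 
   S7     S8   S7 
   S8     S9  S10 
   S9     S9  S10 
   S10    S8   S7 
(> = start, * = accepting)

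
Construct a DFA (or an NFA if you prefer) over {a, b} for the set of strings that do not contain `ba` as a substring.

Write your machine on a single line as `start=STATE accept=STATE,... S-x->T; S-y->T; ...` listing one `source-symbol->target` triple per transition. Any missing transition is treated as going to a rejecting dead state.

start=q0; accept=q0,q1; q0-a->q0; q0-b->q1; q1-a->q2; q1-b->q1; q2-a->q2; q2-b->q2

This is the complement of 'contains `ba`'. Use the same substring-matching states — q0 through q2 holding how much of `ba` has just been matched — but flip the accepting set: everything except the trap q2 accepts.
With 3 states:
        a   b  
>* q0   q0  q1 
 * q1   q2  q1 
   q2   q2  q2 
(> = start, * = accepting)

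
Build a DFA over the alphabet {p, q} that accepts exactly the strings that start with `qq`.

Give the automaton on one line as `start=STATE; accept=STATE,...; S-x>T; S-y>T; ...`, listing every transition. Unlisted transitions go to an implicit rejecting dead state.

start=s0; accept=s2; s0-p>s3; s0-q>s1; s1-p>s3; s1-q>s2; s2-p>s2; s2-q>s2; s3-p>s3; s3-q>s3

Check the first 2 symbols one by one: s0 through s1 record how many have matched `qq` so far; any wrong symbol goes to the dead state s3. After all 2 match we enter the accepting sink s2.
4 states suffice.
        p   q  
>  s0   s3  s1 
   s1   s3  s2 
 * s2   s2  s2 
   s3   s3  s3 
(> = start, * = accepting)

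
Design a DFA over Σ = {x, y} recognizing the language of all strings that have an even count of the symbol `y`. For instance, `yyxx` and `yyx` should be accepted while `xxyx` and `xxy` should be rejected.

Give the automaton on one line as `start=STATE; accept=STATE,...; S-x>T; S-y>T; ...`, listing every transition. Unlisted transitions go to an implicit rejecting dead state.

The only thing that matters is how many `y`s have appeared, reduced mod 2. Use one state per residue: q0 for 0, …, q1 for 1. Reading `y` moves to the next residue; anything else stays put. q0 is accepting.
A 2-state machine:
        x   y  
>* q0   q0  q1 
   q1   q1  q0 
(> = start, * = accepting)

start=q0; accept=q0; q0-x>q0; q0-y>q1; q1-x>q1; q1-y>q0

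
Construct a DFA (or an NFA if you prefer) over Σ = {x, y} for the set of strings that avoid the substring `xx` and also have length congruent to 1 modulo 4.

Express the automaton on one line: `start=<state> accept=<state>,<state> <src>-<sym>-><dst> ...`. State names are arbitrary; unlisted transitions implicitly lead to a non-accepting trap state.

Run two small machines in parallel and take their product. The first has 3 states tracking partial matches of the forbidden pattern `xx`; the second has 4 states tracking the input length modulo 4. A product state is a pair (one from each), accepting exactly when both do.
A 12-state machine:
          x    y  
>  s0     s1   s2 
 * s1     s3   s4 
 * s2     s5   s4 
   s3     s6   s6 
   s4     s7   s8 
   s5     s6   s8 
   s6     s9   s9 
   s7     s9   s0 
   s8    s10   s0 
   s9    s11  s11 
   s10   s11   s2 
   s11    s3   s3 
(> = start, * = accepting)

start=s0 accept=s1,s2 s0-x->s1 s0-y->s2 s1-x->s3 s1-y->s4 s2-x->s5 s2-y->s4 s3-x->s6 s3-y->s6 s4-x->s7 s4-y->s8 s5-x->s6 s5-y->s8 s6-x->s9 s6-y->s9 s7-x->s9 s7-y->s0 s8-x->s10 s8-y->s0 s9-x->s11 s9-y->s11 s10-x->s11 s10-y->s2 s11-x->s3 s11-y->s3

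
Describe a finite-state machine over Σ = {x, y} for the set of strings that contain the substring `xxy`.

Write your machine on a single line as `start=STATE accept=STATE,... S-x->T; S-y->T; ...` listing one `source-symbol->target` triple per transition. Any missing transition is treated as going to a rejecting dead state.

start=s0; accept=s3; s0-x->s1; s0-y->s0; s1-x->s2; s1-y->s0; s2-x->s2; s2-y->s3; s3-x->s3; s3-y->s3

Track how much of `xxy` has been matched so far: state s0 is no progress, s3 is the absorbing accept state reached once `xxy` has occurred. Intermediate states record partial matches; on a mismatch, fall back to the longest reusable overlap.
With 4 states:
        x   y  
>  s0   s1  s0 
   s1   s2  s0 
   s2   s2  s3 
 * s3   s3  s3 
(> = start, * = accepting)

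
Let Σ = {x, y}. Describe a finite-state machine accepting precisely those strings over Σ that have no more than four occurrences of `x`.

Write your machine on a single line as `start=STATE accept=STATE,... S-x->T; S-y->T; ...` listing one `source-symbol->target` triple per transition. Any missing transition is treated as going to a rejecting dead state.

start=q0; accept=q0,q1,q2,q3,q4; q0-x->q1; q0-y->q0; q1-x->q2; q1-y->q1; q2-x->q3; q2-y->q2; q3-x->q4; q3-y->q3; q4-x->q5; q4-y->q4; q5-x->q5; q5-y->q5

Count `x`s, saturating at 5: states q0 through q4 mean 0 through 4 `x`s seen; q5 means more than 4. Each `x` increments (capped at q5); other symbols loop. Accept from {q0, q1, q2, q3, q4}.
A 6-state machine:
        x   y  
>* q0   q1  q0 
 * q1   q2  q1 
 * q2   q3  q2 
 * q3   q4  q3 
 * q4   q5  q4 
   q5   q5  q5 
(> = start, * = accepting)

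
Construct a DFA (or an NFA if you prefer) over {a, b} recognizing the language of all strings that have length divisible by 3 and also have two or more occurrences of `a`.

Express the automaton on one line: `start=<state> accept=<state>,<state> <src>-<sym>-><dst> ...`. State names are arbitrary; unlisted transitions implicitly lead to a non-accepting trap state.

start=q0 accept=q6 q0-a->q1 q0-b->q2 q1-a->q3 q1-b->q4 q2-a->q4 q2-b->q5 q3-a->q6 q3-b->q6 q4-a->q6 q4-b->q7 q5-a->q7 q5-b->q0 q6-a->q8 q6-b->q8 q7-a->q8 q7-b->q1 q8-a->q3 q8-b->q3

Run two small machines in parallel and take their product. One (3 states) tracks the input length modulo 3; the other (4 states) tracks the count of `a`s, saturating at 3. Each combined state is a pair, one component from each; accept when both components accept. After merging equivalent states the machine shrinks.
With 9 states:
        a   b  
>  q0   q1  q2 
   q1   q3  q4 
   q2   q4  q5 
   q3   q6  q6 
   q4   q6  q7 
   q5   q7  q0 
 * q6   q8  q8 
   q7   q8  q1 
   q8   q3  q3 
(> = start, * = accepting)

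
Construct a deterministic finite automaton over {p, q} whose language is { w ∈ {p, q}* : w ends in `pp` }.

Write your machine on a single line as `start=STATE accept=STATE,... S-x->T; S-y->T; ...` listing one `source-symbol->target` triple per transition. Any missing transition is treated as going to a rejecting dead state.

start=S0; accept=S2; S0-p->S1; S0-q->S0; S1-p->S2; S1-q->S0; S2-p->S2; S2-q->S0

Remember how much of `pp` the current input suffix matches. State S0 means no match yet; S1 means the last symbol is `p`; S2 means the last 2 symbols are `pp`. Only S2 accepts. On a mismatch, fall back to the longest proper suffix that is still a prefix of `pp`.
        p   q  
>  S0   S1  S0 
   S1   S2  S0 
 * S2   S2  S0 
(> = start, * = accepting)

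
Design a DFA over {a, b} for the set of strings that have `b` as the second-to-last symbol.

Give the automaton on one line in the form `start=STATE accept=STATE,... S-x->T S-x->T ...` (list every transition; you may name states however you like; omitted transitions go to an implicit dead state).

Because acceptance depends on a position counted from the end, the machine has to buffer the most recent 2 symbols. Make each state the string of the last up-to-2 symbols read; on input `x` shift the window left and append `x`. Accept when the buffered window has length 2 and begins with `b`.
        a   b  
>  q0   q1  q2 
   q1   q3  q4 
   q2   q5  q6 
   q3   q3  q4 
   q4   q5  q6 
 * q5   q3  q4 
 * q6   q5  q6 
(> = start, * = accepting)

start=q0 accept=q5,q6 q0-a->q1 q0-b->q2 q1-a->q3 q1-b->q4 q2-a->q5 q2-b->q6 q3-a->q3 q3-b->q4 q4-a->q5 q4-b->q6 q5-a->q3 q5-b->q4 q6-a->q5 q6-b->q6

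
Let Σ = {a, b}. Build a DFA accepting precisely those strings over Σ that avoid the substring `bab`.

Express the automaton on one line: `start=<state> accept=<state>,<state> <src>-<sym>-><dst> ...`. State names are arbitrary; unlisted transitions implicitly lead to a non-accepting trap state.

start=q0 accept=q0,q1,q2 q0-a->q0 q0-b->q1 q1-a->q2 q1-b->q1 q2-a->q0 q2-b->q3 q3-a->q3 q3-b->q3

This is the complement of 'contains `bab`'. Use the same substring-matching states — q0 through q3 holding how much of `bab` has just been matched — but flip the accepting set: everything except the trap q3 accepts.
4 states suffice.
        a   b  
>* q0   q0  q1 
 * q1   q2  q1 
 * q2   q0  q3 
   q3   q3  q3 
(> = start, * = accepting)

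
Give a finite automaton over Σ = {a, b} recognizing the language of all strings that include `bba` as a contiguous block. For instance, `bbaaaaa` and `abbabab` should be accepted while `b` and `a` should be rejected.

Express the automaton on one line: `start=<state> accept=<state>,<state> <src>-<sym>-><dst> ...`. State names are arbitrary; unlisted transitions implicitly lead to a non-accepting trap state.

start=q0 accept=q3 q0-a->q0 q0-b->q1 q1-a->q0 q1-b->q2 q2-a->q3 q2-b->q2 q3-a->q3 q3-b->q3

States q0..q2 record the length of the longest prefix of `bba` that matches the current input suffix. Reaching q3 means `bba` has been seen, and we stay there forever. Accept from q3.
A 4-state machine:
        a   b  
>  q0   q0  q1 
   q1   q0  q2 
   q2   q3  q2 
 * q3   q3  q3 
(> = start, * = accepting)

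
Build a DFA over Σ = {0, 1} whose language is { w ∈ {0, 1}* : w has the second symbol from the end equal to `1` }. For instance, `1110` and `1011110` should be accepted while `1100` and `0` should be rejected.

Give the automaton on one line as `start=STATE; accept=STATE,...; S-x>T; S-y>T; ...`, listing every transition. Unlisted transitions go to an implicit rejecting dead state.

start=s0; accept=s5,s6; s0-0>s1; s0-1>s2; s1-0>s3; s1-1>s4; s2-0>s5; s2-1>s6; s3-0>s3; s3-1>s4; s4-0>s5; s4-1>s6; s5-0>s3; s5-1>s4; s6-0>s5; s6-1>s6

Because acceptance depends on a position counted from the end, the machine has to buffer the most recent 2 symbols. Make each state the string of the last up-to-2 symbols read; on input `x` shift the window left and append `x`. Accept when the buffered window has length 2 and begins with `1`.
7 states suffice.
        0   1  
>  s0   s1  s2 
   s1   s3  s4 
   s2   s5  s6 
   s3   s3  s4 
   s4   s5  s6 
 * s5   s3  s4 
 * s6   s5  s6 
(> = start, * = accepting)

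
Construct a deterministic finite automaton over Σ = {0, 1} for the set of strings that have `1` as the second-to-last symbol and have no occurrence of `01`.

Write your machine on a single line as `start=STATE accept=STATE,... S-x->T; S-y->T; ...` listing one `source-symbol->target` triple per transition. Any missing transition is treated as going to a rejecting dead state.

start=S0; accept=S3,S4; S0-0->S1; S0-1->S2; S1-0->S1; S1-1->S1; S2-0->S3; S2-1->S4; S3-0->S1; S3-1->S1; S4-0->S3; S4-1->S4

Build one automaton per condition and run them in lockstep. One (7 states) tracks the last 2 symbols read; the other (3 states) tracks partial matches of the forbidden pattern `01`. Each combined state is a pair, one component from each; accept when both components accept. After merging equivalent states the machine shrinks.
With 5 states:
        0   1  
>  S0   S1  S2 
   S1   S1  S1 
   S2   S3  S4 
 * S3   S1  S1 
 * S4   S3  S4 
(> = start, * = accepting)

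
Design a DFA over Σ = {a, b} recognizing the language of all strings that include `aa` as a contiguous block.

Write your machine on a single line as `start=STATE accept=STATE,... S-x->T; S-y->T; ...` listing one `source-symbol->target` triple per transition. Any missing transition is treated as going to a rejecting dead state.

start=S0; accept=S2; S0-a->S1; S0-b->S0; S1-a->S2; S1-b->S0; S2-a->S2; S2-b->S2

States S0..S1 record the length of the longest prefix of `aa` that matches the current input suffix. Reaching S2 means `aa` has been seen, and we stay there forever. Accept from S2.
A 3-state machine:
        a   b  
>  S0   S1  S0 
   S1   S2  S0 
 * S2   S2  S2 
(> = start, * = accepting)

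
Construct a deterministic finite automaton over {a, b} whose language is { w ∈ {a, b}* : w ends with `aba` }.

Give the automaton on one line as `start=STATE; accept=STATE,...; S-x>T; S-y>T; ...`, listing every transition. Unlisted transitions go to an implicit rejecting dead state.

Remember how much of `aba` the current input suffix matches. State S0 means no match yet; S1 means the last symbol is `a`; S2 means the last 2 symbols are `ab`; S3 means the last 3 symbols are `aba`. Only S3 accepts. On a mismatch, fall back to the longest proper suffix that is still a prefix of `aba`.
4 states suffice.
        a   b  
>  S0   S1  S0 
   S1   S1  S2 
   S2   S3  S0 
 * S3   S1  S2 
(> = start, * = accepting)

start=S0; accept=S3; S0-a>S1; S0-b>S0; S1-a>S1; S1-b>S2; S2-a>S3; S2-b>S0; S3-a>S1; S3-b>S2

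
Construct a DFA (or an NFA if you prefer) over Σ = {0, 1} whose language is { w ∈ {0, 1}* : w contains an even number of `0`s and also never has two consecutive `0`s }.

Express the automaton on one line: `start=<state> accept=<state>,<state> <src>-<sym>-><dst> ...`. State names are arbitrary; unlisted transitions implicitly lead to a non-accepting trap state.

Run two small machines in parallel and take their product. One (2 states) tracks the count of `0`s modulo 2; the other (3 states) tracks partial matches of the forbidden pattern `00`. Each combined state is a pair, one component from each; accept when both components accept.
A 6-state machine:
        0   1  
>* q0   q1  q0 
   q1   q2  q3 
   q2   q4  q2 
   q3   q5  q3 
   q4   q2  q4 
 * q5   q4  q0 
(> = start, * = accepting)

start=q0 accept=q0,q5 q0-0->q1 q0-1->q0 q1-0->q2 q1-1->q3 q2-0->q4 q2-1->q2 q3-0->q5 q3-1->q3 q4-0->q2 q4-1->q4 q5-0->q4 q5-1->q0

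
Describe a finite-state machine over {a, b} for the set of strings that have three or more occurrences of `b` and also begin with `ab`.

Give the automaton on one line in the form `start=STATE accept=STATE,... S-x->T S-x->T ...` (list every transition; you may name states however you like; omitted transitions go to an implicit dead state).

Run two small machines in parallel and take their product. One (5 states) tracks the count of `b`s, saturating at 4; the other (4 states) tracks whether the input so far still matches the prefix `ab`. Each combined state is a pair, one component from each; accept when both components accept. Minimizing collapses redundant product states.
With 6 states:
        a   b  
>  q0   q1  q2 
   q1   q2  q3 
   q2   q2  q2 
   q3   q3  q4 
   q4   q4  q5 
 * q5   q5  q5 
(> = start, * = accepting)

start=q0 accept=q5 q0-a->q1 q0-b->q2 q1-a->q2 q1-b->q3 q2-a->q2 q2-b->q2 q3-a->q3 q3-b->q4 q4-a->q4 q4-b->q5 q5-a->q5 q5-b->q5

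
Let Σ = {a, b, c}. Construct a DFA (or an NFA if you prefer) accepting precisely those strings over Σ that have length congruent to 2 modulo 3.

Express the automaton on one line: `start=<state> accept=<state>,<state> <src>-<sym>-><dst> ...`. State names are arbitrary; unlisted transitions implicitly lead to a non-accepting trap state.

start=q0 accept=q2 q0-a->q1 q0-b->q1 q0-c->q1 q1-a->q2 q1-b->q2 q1-c->q2 q2-a->q0 q2-b->q0 q2-c->q0

Only the length mod 3 matters, so use a 3-cycle: from any state, every input symbol moves to the next state, wrapping q2 back to q0. Mark q2 accepting.
With 3 states:
        a   b   c  
>  q0   q1  q1  q1 
   q1   q2  q2  q2 
 * q2   q0  q0  q0 
(> = start, * = accepting)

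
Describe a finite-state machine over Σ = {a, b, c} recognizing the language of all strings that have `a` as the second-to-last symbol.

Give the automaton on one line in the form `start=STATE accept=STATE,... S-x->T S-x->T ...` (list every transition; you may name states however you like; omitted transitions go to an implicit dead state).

start=s0 accept=s4,s5,s6 s0-a->s1 s0-b->s2 s0-c->s3 s1-a->s4 s1-b->s5 s1-c->s6 s2-a->s7 s2-b->s8 s2-c->s9 s3-a->s10 s3-b->s11 s3-c->s12 s4-a->s4 s4-b->s5 s4-c->s6 s5-a->s7 s5-b->s8 s5-c->s9 s6-a->s10 s6-b->s11 s6-c->s12 s7-a->s4 s7-b->s5 s7-c->s6 s8-a->s7 s8-b->s8 s8-c->s9 s9-a->s10 s9-b->s11 s9-c->s12 s10-a->s4 s10-b->s5 s10-c->s6 s11-a->s7 s11-b->s8 s11-c->s9 s12-a->s10 s12-b->s11 s12-c->s12

A DFA must remember the last 2 symbols (since which symbol is second-to-last isn't known until the input ends). Use one state per possible window of the last ≤2 symbols; accept from those whose window starts with `a`.
A 13-state machine:
          a    b    c  
>  s0     s1   s2   s3 
   s1     s4   s5   s6 
   s2     s7   s8   s9 
   s3    s10  s11  s12 
 * s4     s4   s5   s6 
 * s5     s7   s8   s9 
 * s6    s10  s11  s12 
   s7     s4   s5   s6 
   s8     s7   s8   s9 
   s9    s10  s11  s12 
   s10    s4   s5   s6 
   s11    s7   s8   s9 
   s12   s10  s11  s12 
(> = start, * = accepting)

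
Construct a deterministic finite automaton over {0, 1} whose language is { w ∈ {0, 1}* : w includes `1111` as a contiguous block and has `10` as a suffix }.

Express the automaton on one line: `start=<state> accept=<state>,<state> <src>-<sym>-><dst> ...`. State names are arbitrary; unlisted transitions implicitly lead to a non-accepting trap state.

start=s0 accept=s5 s0-0->s0 s0-1->s1 s1-0->s0 s1-1->s2 s2-0->s0 s2-1->s3 s3-0->s0 s3-1->s4 s4-0->s5 s4-1->s4 s5-0->s6 s5-1->s4 s6-0->s6 s6-1->s4

Build one automaton per condition and run them in lockstep. One (5 states) tracks whether and how much of `1111` has been seen; the other (3 states) tracks how much of the suffix `10` has currently been matched. Each combined state is a pair, one component from each; accept when both components accept. Equivalent product states are then merged.
        0   1  
>  s0   s0  s1 
   s1   s0  s2 
   s2   s0  s3 
   s3   s0  s4 
   s4   s5  s4 
 * s5   s6  s4 
   s6   s6  s4 
(> = start, * = accepting)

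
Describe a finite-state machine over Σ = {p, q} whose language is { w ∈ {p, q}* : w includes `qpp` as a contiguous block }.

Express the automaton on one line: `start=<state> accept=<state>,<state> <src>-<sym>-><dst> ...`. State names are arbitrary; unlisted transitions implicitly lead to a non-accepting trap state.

States A..C record the length of the longest prefix of `qpp` that matches the current input suffix. Reaching D means `qpp` has been seen, and we stay there forever. Accept from D.
4 states suffice.
       p  q 
>  A   A  B 
   B   C  B 
   C   D  B 
 * D   D  D 
(> = start, * = accepting)

start=A accept=D A-p->A A-q->B B-p->C B-q->B C-p->D C-q->B D-p->D D-q->D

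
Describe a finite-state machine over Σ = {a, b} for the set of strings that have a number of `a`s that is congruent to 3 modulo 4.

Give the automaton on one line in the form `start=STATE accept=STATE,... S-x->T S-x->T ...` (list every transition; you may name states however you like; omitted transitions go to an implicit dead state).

start=q0 accept=q3 q0-a->q1 q0-b->q0 q1-a->q2 q1-b->q1 q2-a->q3 q2-b->q2 q3-a->q0 q3-b->q3

Keep the running count of `a`s modulo 4: each `a` advances along the cycle q0 → q1 → q2 → q3 → q0 while other symbols loop. Accept at q3.
A 4-state machine:
        a   b  
>  q0   q1  q0 
   q1   q2  q1 
   q2   q3  q2 
 * q3   q0  q3 
(> = start, * = accepting)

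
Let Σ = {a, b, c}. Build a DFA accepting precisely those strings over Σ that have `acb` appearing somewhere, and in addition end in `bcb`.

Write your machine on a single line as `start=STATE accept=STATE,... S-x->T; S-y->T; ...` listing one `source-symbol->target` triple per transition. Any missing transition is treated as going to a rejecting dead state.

start=q0; accept=q9; q0-a->q1; q0-b->q2; q0-c->q0; q1-a->q1; q1-b->q2; q1-c->q3; q2-a->q1; q2-b->q2; q2-c->q4; q3-a->q1; q3-b->q5; q3-c->q0; q4-a->q1; q4-b->q6; q4-c->q0; q5-a->q7; q5-b->q5; q5-c->q8; q6-a->q1; q6-b->q2; q6-c->q4; q7-a->q7; q7-b->q5; q7-c->q7; q8-a->q7; q8-b->q9; q8-c->q7; q9-a->q7; q9-b->q5; q9-c->q8

Run two small machines in parallel and take their product. One (4 states) tracks whether and how much of `acb` has been seen; the other (4 states) tracks how much of the suffix `bcb` has currently been matched. Each combined state is a pair, one component from each; accept when both components accept.
With 10 states:
        a   b   c  
>  q0   q1  q2  q0 
   q1   q1  q2  q3 
   q2   q1  q2  q4 
   q3   q1  q5  q0 
   q4   q1  q6  q0 
   q5   q7  q5  q8 
   q6   q1  q2  q4 
   q7   q7  q5  q7 
   q8   q7  q9  q7 
 * q9   q7  q5  q8 
(> = start, * = accepting)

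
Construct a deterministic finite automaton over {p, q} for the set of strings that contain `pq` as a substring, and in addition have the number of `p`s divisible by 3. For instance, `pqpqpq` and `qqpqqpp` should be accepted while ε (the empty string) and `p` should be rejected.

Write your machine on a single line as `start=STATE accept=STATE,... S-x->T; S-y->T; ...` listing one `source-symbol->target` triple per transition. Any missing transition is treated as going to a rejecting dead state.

start=S0; accept=S6; S0-p->S1; S0-q->S0; S1-p->S2; S1-q->S3; S2-p->S4; S2-q->S5; S3-p->S5; S3-q->S3; S4-p->S1; S4-q->S6; S5-p->S6; S5-q->S5; S6-p->S3; S6-q->S6

Build one automaton per condition and run them in lockstep. The first has 3 states tracking whether and how much of `pq` has been seen; the second has 3 states tracking the count of `p`s modulo 3. A product state is a pair (one from each), accepting exactly when both do.
A 7-state machine:
        p   q  
>  S0   S1  S0 
   S1   S2  S3 
   S2   S4  S5 
   S3   S5  S3 
   S4   S1  S6 
   S5   S6  S5 
 * S6   S3  S6 
(> = start, * = accepting)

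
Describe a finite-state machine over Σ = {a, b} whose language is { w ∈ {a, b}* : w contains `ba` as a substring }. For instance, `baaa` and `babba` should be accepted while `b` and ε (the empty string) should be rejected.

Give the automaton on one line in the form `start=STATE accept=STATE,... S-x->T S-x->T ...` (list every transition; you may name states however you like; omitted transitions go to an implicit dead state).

States S0..S1 record the length of the longest prefix of `ba` that matches the current input suffix. Reaching S2 means `ba` has been seen, and we stay there forever. Accept from S2.
With 3 states:
        a   b  
>  S0   S0  S1 
   S1   S2  S1 
 * S2   S2  S2 
(> = start, * = accepting)

start=S0 accept=S2 S0-a->S0 S0-b->S1 S1-a->S2 S1-b->S1 S2-a->S2 S2-b->S2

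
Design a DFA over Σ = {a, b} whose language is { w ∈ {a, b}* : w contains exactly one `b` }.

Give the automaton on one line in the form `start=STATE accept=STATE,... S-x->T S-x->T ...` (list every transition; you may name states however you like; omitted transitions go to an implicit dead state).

start=s0 accept=s1 s0-a->s0 s0-b->s1 s1-a->s1 s1-b->s2 s2-a->s2 s2-b->s2

Count `b`s, saturating at 2: state s0 means no `b` yet, s1 means one `b` seen, s2 means more than one. Each `b` increments (capped at s2); other symbols loop. Accept from {s1}.
3 states suffice.
        a   b  
>  s0   s0  s1 
 * s1   s1  s2 
   s2   s2  s2 
(> = start, * = accepting)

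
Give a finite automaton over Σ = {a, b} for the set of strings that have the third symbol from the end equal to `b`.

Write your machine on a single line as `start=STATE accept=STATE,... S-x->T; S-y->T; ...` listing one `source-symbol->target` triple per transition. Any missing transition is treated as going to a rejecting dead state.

start=q0; accept=q11,q12,q13,q14; q0-a->q1; q0-b->q2; q1-a->q3; q1-b->q4; q2-a->q5; q2-b->q6; q3-a->q7; q3-b->q8; q4-a->q9; q4-b->q10; q5-a->q11; q5-b->q12; q6-a->q13; q6-b->q14; q7-a->q7; q7-b->q8; q8-a->q9; q8-b->q10; q9-a->q11; q9-b->q12; q10-a->q13; q10-b->q14; q11-a->q7; q11-b->q8; q12-a->q9; q12-b->q10; q13-a->q11; q13-b->q12; q14-a->q13; q14-b->q14

Because acceptance depends on a position counted from the end, the machine has to buffer the most recent 3 symbols. Make each state the string of the last up-to-3 symbols read; on input `x` shift the window left and append `x`. Accept when the buffered window has length 3 and begins with `b`.
          a    b  
>  q0     q1   q2 
   q1     q3   q4 
   q2     q5   q6 
   q3     q7   q8 
   q4     q9  q10 
   q5    q11  q12 
   q6    q13  q14 
   q7     q7   q8 
   q8     q9  q10 
   q9    q11  q12 
   q10   q13  q14 
 * q11    q7   q8 
 * q12    q9  q10 
 * q13   q11  q12 
 * q14   q13  q14 
(> = start, * = accepting)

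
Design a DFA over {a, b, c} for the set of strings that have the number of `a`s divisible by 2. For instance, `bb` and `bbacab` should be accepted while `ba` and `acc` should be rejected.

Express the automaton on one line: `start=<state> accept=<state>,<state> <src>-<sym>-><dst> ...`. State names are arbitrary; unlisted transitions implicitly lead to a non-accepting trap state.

Keep the running count of `a`s modulo 2: each `a` advances along the cycle s0 → s1 → s0 while other symbols loop. Accept at s0.
        a   b   c  
>* s0   s1  s0  s0 
   s1   s0  s1  s1 
(> = start, * = accepting)

start=s0 accept=s0 s0-a->s1 s0-b->s0 s0-c->s0 s1-a->s0 s1-b->s1 s1-c->s1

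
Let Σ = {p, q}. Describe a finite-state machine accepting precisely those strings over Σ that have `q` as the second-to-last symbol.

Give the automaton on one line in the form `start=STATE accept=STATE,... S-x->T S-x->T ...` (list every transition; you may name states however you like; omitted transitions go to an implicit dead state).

A DFA must remember the last 2 symbols (since which symbol is second-to-last isn't known until the input ends). Use one state per possible window of the last ≤2 symbols; accept from those whose window starts with `q`.
A 7-state machine:
        p   q  
>  s0   s1  s2 
   s1   s3  s4 
   s2   s5  s6 
   s3   s3  s4 
   s4   s5  s6 
 * s5   s3  s4 
 * s6   s5  s6 
(> = start, * = accepting)

start=s0 accept=s5,s6 s0-p->s1 s0-q->s2 s1-p->s3 s1-q->s4 s2-p->s5 s2-q->s6 s3-p->s3 s3-q->s4 s4-p->s5 s4-q->s6 s5-p->s3 s5-q->s4 s6-p->s5 s6-q->s6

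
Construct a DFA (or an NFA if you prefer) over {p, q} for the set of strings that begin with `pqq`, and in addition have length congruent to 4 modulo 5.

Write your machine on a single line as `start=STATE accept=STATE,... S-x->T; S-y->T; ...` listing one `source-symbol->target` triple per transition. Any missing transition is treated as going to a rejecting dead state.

Build one automaton per condition and run them in lockstep. The first has 5 states tracking whether the input so far still matches the prefix `pqq`; the second has 5 states tracking the input length modulo 5. A product state is a pair (one from each), accepting exactly when both do.
          p    q  
>  S0     S1   S2 
   S1     S3   S4 
   S2     S3   S3 
   S3     S5   S5 
   S4     S5   S6 
   S5     S7   S7 
   S6     S8   S8 
   S7     S9   S9 
 * S8    S10  S10 
   S9     S2   S2 
   S10   S11  S11 
   S11   S12  S12 
   S12    S6   S6 
(> = start, * = accepting)

start=S0; accept=S8; S0-p->S1; S0-q->S2; S1-p->S3; S1-q->S4; S2-p->S3; S2-q->S3; S3-p->S5; S3-q->S5; S4-p->S5; S4-q->S6; S5-p->S7; S5-q->S7; S6-p->S8; S6-q->S8; S7-p->S9; S7-q->S9; S8-p->S10; S8-q->S10; S9-p->S2; S9-q->S2; S10-p->S11; S10-q->S11; S11-p->S12; S11-q->S12; S12-p->S6; S12-q->S6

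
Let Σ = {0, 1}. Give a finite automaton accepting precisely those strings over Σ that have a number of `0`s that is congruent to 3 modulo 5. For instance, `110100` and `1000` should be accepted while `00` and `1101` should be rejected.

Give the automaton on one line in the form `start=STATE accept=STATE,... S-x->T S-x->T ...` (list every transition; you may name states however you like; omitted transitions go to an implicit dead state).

start=S0 accept=S3 S0-0->S1 S0-1->S0 S1-0->S2 S1-1->S1 S2-0->S3 S2-1->S2 S3-0->S4 S3-1->S3 S4-0->S0 S4-1->S4

Keep the running count of `0`s modulo 5: each `0` advances along the cycle S0 → S1 → S2 → S3 → S4 → S0 while other symbols loop. Accept at S3.
        0   1  
>  S0   S1  S0 
   S1   S2  S1 
   S2   S3  S2 
 * S3   S4  S3 
   S4   S0  S4 
(> = start, * = accepting)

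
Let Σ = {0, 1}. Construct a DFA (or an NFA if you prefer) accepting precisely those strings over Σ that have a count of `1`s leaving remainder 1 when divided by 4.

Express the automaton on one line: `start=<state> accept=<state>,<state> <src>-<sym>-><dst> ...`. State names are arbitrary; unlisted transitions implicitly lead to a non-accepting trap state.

start=A accept=B A-0->A A-1->B B-0->B B-1->C C-0->C C-1->D D-0->D D-1->A

Keep the running count of `1`s modulo 4: each `1` advances along the cycle A → B → C → D → A while other symbols loop. Accept at B.
4 states suffice.
       0  1 
>  A   A  B 
 * B   B  C 
   C   C  D 
   D   D  A 
(> = start, * = accepting)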